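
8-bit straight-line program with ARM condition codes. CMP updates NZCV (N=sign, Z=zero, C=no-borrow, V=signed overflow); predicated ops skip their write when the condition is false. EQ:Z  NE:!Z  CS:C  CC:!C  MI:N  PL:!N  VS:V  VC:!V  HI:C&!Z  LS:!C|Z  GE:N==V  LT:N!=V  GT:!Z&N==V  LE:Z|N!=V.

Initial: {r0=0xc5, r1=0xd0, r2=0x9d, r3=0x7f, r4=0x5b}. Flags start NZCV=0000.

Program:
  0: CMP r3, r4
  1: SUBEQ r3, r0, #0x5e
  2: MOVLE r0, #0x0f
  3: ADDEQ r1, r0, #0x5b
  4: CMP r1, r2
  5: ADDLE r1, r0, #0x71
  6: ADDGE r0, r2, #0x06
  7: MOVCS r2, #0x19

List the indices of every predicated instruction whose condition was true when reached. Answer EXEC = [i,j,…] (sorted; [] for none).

0: ✓ CMP  NZCV=0010
1: · SUBEQ
2: · MOVLE
3: · ADDEQ
4: ✓ CMP  NZCV=0010
5: · ADDLE
6: ✓ ADDGE  r0←0xa3
7: ✓ MOVCS  r2←0x19

EXEC = [6,7]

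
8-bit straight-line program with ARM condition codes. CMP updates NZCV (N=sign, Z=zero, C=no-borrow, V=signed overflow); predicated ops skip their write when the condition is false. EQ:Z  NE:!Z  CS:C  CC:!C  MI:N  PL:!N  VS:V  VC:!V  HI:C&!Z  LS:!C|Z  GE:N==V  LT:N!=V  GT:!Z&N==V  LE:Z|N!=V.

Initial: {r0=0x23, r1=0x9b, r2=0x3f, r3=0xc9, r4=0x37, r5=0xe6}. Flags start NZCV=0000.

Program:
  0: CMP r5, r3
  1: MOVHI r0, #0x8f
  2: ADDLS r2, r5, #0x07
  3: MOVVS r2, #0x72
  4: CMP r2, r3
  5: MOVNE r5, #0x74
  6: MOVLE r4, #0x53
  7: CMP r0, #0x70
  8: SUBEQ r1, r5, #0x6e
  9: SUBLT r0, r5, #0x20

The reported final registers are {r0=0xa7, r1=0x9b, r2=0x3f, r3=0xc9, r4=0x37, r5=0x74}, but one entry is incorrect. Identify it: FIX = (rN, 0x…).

FIX = (r0, 0x54)

0: ✓ CMP  NZCV=0010
1: ✓ MOVHI  r0←0x8f
2: · ADDLS
3: · MOVVS
4: ✓ CMP  NZCV=0000
5: ✓ MOVNE  r5←0x74
6: · MOVLE
7: ✓ CMP  NZCV=0011
8: · SUBEQ
9: ✓ SUBLT  r0←0x54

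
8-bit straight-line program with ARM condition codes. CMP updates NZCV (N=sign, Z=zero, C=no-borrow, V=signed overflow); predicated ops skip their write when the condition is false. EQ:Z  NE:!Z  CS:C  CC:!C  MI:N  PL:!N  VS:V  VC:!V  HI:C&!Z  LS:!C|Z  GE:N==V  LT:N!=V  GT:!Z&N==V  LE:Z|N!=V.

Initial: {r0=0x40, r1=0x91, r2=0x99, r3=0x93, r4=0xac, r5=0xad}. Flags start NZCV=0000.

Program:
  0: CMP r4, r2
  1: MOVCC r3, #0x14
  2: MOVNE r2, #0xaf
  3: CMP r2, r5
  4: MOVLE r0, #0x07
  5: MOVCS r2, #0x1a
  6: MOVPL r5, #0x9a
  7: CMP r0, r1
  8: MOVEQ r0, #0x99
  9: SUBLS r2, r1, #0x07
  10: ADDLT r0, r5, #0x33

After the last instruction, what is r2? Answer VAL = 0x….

VAL = 0x8a

[0] flags=0010 → (cmp)
[1] flags=0010 CC?F → skip
[2] flags=0010 NE?T → r2=0xaf
[3] flags=0010 → (cmp)
[4] flags=0010 LE?F → skip
[5] flags=0010 CS?T → r2=0x1a
[6] flags=0010 PL?T → r5=0x9a
[7] flags=1001 → (cmp)
[8] flags=1001 EQ?F → skip
[9] flags=1001 LS?T → r2=0x8a
[10] flags=1001 LT?F → skip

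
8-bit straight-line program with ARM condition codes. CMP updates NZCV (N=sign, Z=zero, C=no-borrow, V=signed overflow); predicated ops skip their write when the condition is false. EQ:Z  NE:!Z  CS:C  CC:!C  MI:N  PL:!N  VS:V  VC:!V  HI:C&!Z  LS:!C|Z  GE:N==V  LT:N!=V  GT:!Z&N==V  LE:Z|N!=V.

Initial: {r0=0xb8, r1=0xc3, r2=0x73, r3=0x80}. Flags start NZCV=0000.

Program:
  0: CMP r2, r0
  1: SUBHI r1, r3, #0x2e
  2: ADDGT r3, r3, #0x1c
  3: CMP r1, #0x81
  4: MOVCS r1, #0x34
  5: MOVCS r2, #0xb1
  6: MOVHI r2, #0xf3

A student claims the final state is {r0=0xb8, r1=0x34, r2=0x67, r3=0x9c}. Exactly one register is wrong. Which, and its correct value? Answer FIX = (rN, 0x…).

[0] flags=1001 → (cmp)
[1] flags=1001 HI?F → skip
[2] flags=1001 GT?T → r3=0x9c
[3] flags=0010 → (cmp)
[4] flags=0010 CS?T → r1=0x34
[5] flags=0010 CS?T → r2=0xb1
[6] flags=0010 HI?T → r2=0xf3

FIX = (r2, 0xf3)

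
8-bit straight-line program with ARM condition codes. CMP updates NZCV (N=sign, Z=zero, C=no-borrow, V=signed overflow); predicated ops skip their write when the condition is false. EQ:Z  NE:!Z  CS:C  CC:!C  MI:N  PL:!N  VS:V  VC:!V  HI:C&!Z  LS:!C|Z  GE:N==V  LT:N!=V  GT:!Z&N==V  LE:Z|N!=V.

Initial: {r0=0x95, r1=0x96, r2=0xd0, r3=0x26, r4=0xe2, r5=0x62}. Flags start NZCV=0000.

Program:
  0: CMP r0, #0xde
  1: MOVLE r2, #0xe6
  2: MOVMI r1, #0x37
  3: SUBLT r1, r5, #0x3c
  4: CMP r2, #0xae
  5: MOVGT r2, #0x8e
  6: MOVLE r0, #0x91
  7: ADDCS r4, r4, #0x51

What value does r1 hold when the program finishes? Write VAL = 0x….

VAL = 0x26

[0] flags=1000 → (cmp)
[1] flags=1000 LE?T → r2=0xe6
[2] flags=1000 MI?T → r1=0x37
[3] flags=1000 LT?T → r1=0x26
[4] flags=0010 → (cmp)
[5] flags=0010 GT?T → r2=0x8e
[6] flags=0010 LE?F → skip
[7] flags=0010 CS?T → r4=0x33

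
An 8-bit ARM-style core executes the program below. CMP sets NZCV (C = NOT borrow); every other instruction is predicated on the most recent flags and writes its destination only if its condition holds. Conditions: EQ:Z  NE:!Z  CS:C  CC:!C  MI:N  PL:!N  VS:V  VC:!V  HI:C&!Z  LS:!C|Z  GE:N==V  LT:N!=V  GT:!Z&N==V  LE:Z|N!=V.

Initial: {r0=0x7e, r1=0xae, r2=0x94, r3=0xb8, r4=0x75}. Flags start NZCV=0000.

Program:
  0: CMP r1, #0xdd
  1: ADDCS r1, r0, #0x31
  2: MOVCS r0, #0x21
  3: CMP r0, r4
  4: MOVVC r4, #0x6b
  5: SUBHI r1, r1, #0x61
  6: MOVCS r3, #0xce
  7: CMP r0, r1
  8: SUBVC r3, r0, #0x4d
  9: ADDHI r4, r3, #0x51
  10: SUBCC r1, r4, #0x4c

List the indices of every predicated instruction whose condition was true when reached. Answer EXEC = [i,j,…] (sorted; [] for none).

EXEC = [4,5,6,8,9]

0: ✓ CMP  NZCV=1000
1: · ADDCS
2: · MOVCS
3: ✓ CMP  NZCV=0010
4: ✓ MOVVC  r4←0x6b
5: ✓ SUBHI  r1←0x4d
6: ✓ MOVCS  r3←0xce
7: ✓ CMP  NZCV=0010
8: ✓ SUBVC  r3←0x31
9: ✓ ADDHI  r4←0x82
10: · SUBCC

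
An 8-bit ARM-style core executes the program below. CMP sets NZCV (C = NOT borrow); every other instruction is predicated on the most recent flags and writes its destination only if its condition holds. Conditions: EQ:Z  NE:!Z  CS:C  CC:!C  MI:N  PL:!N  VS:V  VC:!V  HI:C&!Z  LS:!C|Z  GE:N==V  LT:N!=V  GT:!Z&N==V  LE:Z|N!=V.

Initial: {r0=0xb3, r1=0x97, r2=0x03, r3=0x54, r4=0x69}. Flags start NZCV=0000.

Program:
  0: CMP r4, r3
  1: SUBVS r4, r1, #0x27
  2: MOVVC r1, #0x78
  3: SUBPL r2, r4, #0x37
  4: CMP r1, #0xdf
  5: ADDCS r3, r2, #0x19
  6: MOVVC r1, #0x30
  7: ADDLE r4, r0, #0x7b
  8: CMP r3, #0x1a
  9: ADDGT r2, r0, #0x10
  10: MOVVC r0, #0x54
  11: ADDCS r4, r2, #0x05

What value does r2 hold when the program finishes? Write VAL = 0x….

[0] flags=0010 → (cmp)
[1] flags=0010 VS?F → skip
[2] flags=0010 VC?T → r1=0x78
[3] flags=0010 PL?T → r2=0x32
[4] flags=1001 → (cmp)
[5] flags=1001 CS?F → skip
[6] flags=1001 VC?F → skip
[7] flags=1001 LE?F → skip
[8] flags=0010 → (cmp)
[9] flags=0010 GT?T → r2=0xc3
[10] flags=0010 VC?T → r0=0x54
[11] flags=0010 CS?T → r4=0xc8

VAL = 0xc3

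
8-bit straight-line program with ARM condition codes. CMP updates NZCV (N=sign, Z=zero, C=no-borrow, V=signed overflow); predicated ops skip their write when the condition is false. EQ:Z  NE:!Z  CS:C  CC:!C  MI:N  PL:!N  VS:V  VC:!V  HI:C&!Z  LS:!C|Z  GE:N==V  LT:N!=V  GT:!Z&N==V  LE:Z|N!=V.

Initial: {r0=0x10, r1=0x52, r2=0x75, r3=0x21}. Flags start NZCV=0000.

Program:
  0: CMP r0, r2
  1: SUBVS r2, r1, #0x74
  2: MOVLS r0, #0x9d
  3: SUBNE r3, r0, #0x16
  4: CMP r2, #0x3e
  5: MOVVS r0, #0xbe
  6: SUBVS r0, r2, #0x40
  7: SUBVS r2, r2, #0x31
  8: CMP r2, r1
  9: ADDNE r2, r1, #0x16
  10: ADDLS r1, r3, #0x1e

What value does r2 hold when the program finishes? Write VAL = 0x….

[0] flags=1000 → (cmp)
[1] flags=1000 VS?F → skip
[2] flags=1000 LS?T → r0=0x9d
[3] flags=1000 NE?T → r3=0x87
[4] flags=0010 → (cmp)
[5] flags=0010 VS?F → skip
[6] flags=0010 VS?F → skip
[7] flags=0010 VS?F → skip
[8] flags=0010 → (cmp)
[9] flags=0010 NE?T → r2=0x68
[10] flags=0010 LS?F → skip

VAL = 0x68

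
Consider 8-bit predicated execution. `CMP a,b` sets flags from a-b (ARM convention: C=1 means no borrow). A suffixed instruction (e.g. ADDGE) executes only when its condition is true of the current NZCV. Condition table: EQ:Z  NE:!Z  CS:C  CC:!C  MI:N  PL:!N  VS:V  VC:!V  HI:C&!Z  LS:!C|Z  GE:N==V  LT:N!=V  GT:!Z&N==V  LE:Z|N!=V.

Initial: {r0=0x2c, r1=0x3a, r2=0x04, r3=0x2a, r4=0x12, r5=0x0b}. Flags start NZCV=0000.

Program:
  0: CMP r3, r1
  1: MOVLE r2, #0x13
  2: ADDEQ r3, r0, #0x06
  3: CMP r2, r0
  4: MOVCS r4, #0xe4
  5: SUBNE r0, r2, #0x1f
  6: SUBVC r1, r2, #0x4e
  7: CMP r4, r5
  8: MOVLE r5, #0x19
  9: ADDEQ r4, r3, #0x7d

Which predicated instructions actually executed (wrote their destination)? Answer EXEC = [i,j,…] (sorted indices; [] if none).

[0] flags=1000 → (cmp)
[1] flags=1000 LE?T → r2=0x13
[2] flags=1000 EQ?F → skip
[3] flags=1000 → (cmp)
[4] flags=1000 CS?F → skip
[5] flags=1000 NE?T → r0=0xf4
[6] flags=1000 VC?T → r1=0xc5
[7] flags=0010 → (cmp)
[8] flags=0010 LE?F → skip
[9] flags=0010 EQ?F → skip

EXEC = [1,5,6]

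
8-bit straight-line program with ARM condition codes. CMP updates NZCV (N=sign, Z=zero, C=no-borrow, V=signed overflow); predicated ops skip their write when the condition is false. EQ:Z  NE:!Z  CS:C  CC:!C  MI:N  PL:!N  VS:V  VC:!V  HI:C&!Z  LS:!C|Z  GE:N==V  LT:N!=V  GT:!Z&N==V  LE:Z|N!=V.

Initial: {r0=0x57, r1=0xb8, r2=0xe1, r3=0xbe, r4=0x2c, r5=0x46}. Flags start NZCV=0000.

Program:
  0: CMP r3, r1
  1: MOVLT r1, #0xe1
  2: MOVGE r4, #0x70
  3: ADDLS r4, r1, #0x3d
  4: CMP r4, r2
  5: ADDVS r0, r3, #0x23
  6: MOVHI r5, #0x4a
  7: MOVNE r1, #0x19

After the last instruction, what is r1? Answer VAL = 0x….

[0] flags=0010 → (cmp)
[1] flags=0010 LT?F → skip
[2] flags=0010 GE?T → r4=0x70
[3] flags=0010 LS?F → skip
[4] flags=1001 → (cmp)
[5] flags=1001 VS?T → r0=0xe1
[6] flags=1001 HI?F → skip
[7] flags=1001 NE?T → r1=0x19

VAL = 0x19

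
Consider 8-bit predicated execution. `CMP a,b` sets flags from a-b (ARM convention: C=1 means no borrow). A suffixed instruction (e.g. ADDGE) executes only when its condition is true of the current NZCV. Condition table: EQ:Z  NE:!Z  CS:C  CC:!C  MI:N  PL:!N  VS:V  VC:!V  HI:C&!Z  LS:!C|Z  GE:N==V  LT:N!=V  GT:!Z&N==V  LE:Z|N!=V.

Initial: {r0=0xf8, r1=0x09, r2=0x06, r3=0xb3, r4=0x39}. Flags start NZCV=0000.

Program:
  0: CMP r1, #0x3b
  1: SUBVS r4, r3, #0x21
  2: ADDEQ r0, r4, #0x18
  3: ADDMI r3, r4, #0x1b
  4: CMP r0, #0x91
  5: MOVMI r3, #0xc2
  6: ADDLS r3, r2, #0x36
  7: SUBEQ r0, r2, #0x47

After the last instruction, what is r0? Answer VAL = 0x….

[0] flags=1000 → (cmp)
[1] flags=1000 VS?F → skip
[2] flags=1000 EQ?F → skip
[3] flags=1000 MI?T → r3=0x54
[4] flags=0010 → (cmp)
[5] flags=0010 MI?F → skip
[6] flags=0010 LS?F → skip
[7] flags=0010 EQ?F → skip

VAL = 0xf8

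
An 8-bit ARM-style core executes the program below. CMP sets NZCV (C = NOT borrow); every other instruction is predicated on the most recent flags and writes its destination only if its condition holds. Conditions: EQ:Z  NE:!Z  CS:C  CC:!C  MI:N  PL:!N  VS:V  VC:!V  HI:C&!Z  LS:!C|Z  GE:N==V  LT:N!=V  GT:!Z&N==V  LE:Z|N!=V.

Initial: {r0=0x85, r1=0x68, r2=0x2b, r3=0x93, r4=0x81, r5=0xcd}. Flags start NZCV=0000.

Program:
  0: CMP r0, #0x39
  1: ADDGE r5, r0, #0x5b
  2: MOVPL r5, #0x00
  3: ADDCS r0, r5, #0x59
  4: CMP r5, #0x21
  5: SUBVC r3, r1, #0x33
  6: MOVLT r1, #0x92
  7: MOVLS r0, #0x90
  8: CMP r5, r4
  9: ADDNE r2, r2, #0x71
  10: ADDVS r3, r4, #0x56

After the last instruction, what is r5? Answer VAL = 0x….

0: ✓ CMP  NZCV=0011
1: · ADDGE
2: ✓ MOVPL  r5←0x00
3: ✓ ADDCS  r0←0x59
4: ✓ CMP  NZCV=1000
5: ✓ SUBVC  r3←0x35
6: ✓ MOVLT  r1←0x92
7: ✓ MOVLS  r0←0x90
8: ✓ CMP  NZCV=0000
9: ✓ ADDNE  r2←0x9c
10: · ADDVS

VAL = 0x00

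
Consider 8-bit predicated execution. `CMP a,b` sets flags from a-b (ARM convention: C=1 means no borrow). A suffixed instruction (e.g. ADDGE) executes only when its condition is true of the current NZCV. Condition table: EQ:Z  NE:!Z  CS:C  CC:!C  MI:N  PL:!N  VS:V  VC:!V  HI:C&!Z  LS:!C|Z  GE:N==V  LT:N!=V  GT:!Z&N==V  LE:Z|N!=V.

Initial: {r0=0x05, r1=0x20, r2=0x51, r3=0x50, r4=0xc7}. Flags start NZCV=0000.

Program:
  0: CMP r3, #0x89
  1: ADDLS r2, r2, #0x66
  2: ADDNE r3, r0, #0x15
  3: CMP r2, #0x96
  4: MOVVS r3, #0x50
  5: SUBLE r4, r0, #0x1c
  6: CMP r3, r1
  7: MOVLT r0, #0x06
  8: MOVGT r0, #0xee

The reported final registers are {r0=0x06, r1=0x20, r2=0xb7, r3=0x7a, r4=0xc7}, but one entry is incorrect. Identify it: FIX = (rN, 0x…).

FIX = (r3, 0x1a)

0: ✓ CMP  NZCV=1001
1: ✓ ADDLS  r2←0xb7
2: ✓ ADDNE  r3←0x1a
3: ✓ CMP  NZCV=0010
4: · MOVVS
5: · SUBLE
6: ✓ CMP  NZCV=1000
7: ✓ MOVLT  r0←0x06
8: · MOVGT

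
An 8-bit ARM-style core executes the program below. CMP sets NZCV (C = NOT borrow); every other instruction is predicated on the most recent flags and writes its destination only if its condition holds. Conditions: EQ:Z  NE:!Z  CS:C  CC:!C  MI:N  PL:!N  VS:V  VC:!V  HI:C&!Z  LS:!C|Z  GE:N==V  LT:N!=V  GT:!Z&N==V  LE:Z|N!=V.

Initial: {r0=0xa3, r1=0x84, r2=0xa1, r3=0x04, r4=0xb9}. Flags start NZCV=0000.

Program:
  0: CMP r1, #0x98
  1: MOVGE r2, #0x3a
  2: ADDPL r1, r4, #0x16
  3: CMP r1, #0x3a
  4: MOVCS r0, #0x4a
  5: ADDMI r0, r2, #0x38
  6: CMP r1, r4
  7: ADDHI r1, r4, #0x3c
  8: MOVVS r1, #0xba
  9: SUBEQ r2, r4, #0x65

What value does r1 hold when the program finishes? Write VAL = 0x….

[0] flags=1000 → (cmp)
[1] flags=1000 GE?F → skip
[2] flags=1000 PL?F → skip
[3] flags=0011 → (cmp)
[4] flags=0011 CS?T → r0=0x4a
[5] flags=0011 MI?F → skip
[6] flags=1000 → (cmp)
[7] flags=1000 HI?F → skip
[8] flags=1000 VS?F → skip
[9] flags=1000 EQ?F → skip

VAL = 0x84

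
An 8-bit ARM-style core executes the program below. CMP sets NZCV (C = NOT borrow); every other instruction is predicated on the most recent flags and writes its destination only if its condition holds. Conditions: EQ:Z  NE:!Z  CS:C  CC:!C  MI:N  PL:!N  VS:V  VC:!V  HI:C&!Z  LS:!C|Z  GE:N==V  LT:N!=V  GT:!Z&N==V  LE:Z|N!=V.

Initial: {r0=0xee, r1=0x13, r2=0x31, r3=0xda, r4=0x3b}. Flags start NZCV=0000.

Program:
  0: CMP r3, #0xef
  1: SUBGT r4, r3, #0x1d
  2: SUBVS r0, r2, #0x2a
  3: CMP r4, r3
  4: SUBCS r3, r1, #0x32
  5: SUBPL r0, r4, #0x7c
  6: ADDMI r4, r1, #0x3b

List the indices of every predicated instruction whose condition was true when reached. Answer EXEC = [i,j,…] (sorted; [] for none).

0: ✓ CMP  NZCV=1000
1: · SUBGT
2: · SUBVS
3: ✓ CMP  NZCV=0000
4: · SUBCS
5: ✓ SUBPL  r0←0xbf
6: · ADDMI

EXEC = [5]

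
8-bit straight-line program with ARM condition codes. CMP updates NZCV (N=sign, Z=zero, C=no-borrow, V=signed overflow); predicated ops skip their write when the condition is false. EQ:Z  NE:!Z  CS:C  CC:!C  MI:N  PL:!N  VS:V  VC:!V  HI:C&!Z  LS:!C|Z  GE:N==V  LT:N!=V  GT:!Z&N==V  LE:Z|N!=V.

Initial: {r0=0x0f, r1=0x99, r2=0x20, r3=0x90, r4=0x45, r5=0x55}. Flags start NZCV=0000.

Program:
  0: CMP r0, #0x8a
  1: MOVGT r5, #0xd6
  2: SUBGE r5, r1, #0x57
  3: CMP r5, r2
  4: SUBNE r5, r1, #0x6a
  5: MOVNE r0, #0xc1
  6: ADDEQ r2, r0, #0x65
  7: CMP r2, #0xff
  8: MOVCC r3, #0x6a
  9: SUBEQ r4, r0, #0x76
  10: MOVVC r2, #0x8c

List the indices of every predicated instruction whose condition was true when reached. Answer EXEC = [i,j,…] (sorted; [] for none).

0: ✓ CMP  NZCV=1001
1: ✓ MOVGT  r5←0xd6
2: ✓ SUBGE  r5←0x42
3: ✓ CMP  NZCV=0010
4: ✓ SUBNE  r5←0x2f
5: ✓ MOVNE  r0←0xc1
6: · ADDEQ
7: ✓ CMP  NZCV=0000
8: ✓ MOVCC  r3←0x6a
9: · SUBEQ
10: ✓ MOVVC  r2←0x8c

EXEC = [1,2,4,5,8,10]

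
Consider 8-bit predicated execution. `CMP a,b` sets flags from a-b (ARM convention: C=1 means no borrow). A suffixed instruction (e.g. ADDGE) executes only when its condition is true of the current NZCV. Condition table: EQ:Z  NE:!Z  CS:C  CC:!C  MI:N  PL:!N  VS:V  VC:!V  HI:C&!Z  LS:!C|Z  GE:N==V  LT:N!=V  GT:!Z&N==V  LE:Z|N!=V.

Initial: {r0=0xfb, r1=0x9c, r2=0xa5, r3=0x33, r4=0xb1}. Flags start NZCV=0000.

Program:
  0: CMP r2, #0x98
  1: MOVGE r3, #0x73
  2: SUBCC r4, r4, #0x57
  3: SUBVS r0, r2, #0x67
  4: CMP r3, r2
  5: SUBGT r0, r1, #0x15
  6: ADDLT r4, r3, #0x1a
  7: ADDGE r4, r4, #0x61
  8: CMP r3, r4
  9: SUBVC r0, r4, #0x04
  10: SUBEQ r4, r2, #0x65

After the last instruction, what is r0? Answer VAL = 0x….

VAL = 0x0e

[0] flags=0010 → (cmp)
[1] flags=0010 GE?T → r3=0x73
[2] flags=0010 CC?F → skip
[3] flags=0010 VS?F → skip
[4] flags=1001 → (cmp)
[5] flags=1001 GT?T → r0=0x87
[6] flags=1001 LT?F → skip
[7] flags=1001 GE?T → r4=0x12
[8] flags=0010 → (cmp)
[9] flags=0010 VC?T → r0=0x0e
[10] flags=0010 EQ?F → skip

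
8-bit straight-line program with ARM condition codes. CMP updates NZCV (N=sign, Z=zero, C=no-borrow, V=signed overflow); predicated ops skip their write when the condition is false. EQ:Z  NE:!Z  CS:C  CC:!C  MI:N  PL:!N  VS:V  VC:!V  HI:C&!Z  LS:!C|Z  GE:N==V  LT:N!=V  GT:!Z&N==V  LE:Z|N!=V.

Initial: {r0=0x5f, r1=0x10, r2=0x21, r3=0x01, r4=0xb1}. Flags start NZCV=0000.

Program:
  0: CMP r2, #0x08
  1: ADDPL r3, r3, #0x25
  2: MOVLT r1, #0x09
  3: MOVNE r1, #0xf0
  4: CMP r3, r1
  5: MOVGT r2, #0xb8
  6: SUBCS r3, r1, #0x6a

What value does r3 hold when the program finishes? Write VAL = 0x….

VAL = 0x26

0: ✓ CMP  NZCV=0010
1: ✓ ADDPL  r3←0x26
2: · MOVLT
3: ✓ MOVNE  r1←0xf0
4: ✓ CMP  NZCV=0000
5: ✓ MOVGT  r2←0xb8
6: · SUBCS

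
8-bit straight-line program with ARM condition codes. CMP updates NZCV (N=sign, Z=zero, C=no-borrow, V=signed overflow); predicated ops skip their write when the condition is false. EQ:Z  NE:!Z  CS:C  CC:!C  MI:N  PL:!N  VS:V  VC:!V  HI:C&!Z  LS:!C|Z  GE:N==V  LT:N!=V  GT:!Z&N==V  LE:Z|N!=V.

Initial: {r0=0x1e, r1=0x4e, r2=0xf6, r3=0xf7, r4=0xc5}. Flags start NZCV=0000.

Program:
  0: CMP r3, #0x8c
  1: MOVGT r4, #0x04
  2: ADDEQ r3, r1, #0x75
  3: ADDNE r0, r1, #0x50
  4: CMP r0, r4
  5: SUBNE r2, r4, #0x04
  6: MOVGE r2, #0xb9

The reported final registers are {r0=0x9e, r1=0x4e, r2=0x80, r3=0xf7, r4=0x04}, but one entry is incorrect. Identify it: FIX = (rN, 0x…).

FIX = (r2, 0x00)

[0] flags=0010 → (cmp)
[1] flags=0010 GT?T → r4=0x04
[2] flags=0010 EQ?F → skip
[3] flags=0010 NE?T → r0=0x9e
[4] flags=1010 → (cmp)
[5] flags=1010 NE?T → r2=0x00
[6] flags=1010 GE?F → skip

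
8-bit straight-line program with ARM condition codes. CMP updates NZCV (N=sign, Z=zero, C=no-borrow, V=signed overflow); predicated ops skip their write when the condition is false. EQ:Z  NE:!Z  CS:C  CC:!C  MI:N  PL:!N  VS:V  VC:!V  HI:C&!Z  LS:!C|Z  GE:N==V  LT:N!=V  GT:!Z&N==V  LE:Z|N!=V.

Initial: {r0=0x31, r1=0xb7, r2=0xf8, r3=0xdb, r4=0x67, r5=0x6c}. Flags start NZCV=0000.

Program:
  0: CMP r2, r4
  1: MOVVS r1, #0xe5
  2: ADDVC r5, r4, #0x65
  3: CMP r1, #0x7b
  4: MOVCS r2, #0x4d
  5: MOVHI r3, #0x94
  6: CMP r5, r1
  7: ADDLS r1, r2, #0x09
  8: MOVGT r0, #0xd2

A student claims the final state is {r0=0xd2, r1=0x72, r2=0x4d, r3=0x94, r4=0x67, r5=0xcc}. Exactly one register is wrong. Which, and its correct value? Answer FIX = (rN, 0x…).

FIX = (r1, 0xb7)

0: ✓ CMP  NZCV=1010
1: · MOVVS
2: ✓ ADDVC  r5←0xcc
3: ✓ CMP  NZCV=0011
4: ✓ MOVCS  r2←0x4d
5: ✓ MOVHI  r3←0x94
6: ✓ CMP  NZCV=0010
7: · ADDLS
8: ✓ MOVGT  r0←0xd2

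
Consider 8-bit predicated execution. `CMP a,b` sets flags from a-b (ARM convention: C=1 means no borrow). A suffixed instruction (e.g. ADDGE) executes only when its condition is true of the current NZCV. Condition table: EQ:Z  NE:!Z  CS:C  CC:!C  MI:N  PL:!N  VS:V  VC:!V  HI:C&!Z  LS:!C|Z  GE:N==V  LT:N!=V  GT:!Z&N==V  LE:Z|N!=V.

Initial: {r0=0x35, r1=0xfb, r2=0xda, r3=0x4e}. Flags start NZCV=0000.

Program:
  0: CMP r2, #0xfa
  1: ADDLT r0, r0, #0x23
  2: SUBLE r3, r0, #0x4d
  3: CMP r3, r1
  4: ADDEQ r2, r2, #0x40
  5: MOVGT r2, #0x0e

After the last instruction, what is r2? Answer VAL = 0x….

[0] flags=1000 → (cmp)
[1] flags=1000 LT?T → r0=0x58
[2] flags=1000 LE?T → r3=0x0b
[3] flags=0000 → (cmp)
[4] flags=0000 EQ?F → skip
[5] flags=0000 GT?T → r2=0x0e

VAL = 0x0e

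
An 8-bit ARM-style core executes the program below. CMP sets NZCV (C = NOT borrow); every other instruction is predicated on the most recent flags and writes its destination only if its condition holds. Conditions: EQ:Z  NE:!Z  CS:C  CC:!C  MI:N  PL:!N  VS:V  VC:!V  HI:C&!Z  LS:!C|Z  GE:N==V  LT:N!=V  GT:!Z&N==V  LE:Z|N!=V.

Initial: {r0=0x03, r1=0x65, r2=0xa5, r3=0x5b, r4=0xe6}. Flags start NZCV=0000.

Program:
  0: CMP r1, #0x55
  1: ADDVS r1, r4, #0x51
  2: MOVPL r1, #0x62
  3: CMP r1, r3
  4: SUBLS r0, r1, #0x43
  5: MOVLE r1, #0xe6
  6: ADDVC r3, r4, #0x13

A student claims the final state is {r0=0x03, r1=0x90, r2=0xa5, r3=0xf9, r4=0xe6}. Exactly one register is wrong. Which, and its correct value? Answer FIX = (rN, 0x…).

0: ✓ CMP  NZCV=0010
1: · ADDVS
2: ✓ MOVPL  r1←0x62
3: ✓ CMP  NZCV=0010
4: · SUBLS
5: · MOVLE
6: ✓ ADDVC  r3←0xf9

FIX = (r1, 0x62)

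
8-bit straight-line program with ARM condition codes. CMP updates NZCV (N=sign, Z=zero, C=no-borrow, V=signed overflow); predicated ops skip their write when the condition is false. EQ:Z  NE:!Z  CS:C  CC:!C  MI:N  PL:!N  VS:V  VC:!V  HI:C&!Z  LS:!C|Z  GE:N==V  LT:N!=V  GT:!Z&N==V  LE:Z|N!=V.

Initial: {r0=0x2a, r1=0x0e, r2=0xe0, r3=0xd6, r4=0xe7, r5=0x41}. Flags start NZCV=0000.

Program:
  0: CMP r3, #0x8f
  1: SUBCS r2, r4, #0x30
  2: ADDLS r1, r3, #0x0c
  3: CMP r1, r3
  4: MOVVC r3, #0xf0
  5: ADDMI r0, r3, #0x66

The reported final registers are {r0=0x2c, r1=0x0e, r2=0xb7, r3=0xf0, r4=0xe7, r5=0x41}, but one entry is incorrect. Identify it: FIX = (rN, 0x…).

[0] flags=0010 → (cmp)
[1] flags=0010 CS?T → r2=0xb7
[2] flags=0010 LS?F → skip
[3] flags=0000 → (cmp)
[4] flags=0000 VC?T → r3=0xf0
[5] flags=0000 MI?F → skip

FIX = (r0, 0x2a)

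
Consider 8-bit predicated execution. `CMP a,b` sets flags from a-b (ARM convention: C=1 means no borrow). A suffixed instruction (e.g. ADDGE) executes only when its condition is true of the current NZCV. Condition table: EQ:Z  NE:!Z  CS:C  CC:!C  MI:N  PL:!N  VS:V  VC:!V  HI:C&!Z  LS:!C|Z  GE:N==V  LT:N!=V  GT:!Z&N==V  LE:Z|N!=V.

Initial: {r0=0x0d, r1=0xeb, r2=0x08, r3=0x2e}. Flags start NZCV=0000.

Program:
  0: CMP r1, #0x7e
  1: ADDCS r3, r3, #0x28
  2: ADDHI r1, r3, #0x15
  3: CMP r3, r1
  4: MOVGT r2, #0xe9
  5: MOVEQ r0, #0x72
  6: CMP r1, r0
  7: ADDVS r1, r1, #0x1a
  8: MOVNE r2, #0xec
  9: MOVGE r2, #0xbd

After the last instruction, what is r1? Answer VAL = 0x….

VAL = 0x6b

[0] flags=0011 → (cmp)
[1] flags=0011 CS?T → r3=0x56
[2] flags=0011 HI?T → r1=0x6b
[3] flags=1000 → (cmp)
[4] flags=1000 GT?F → skip
[5] flags=1000 EQ?F → skip
[6] flags=0010 → (cmp)
[7] flags=0010 VS?F → skip
[8] flags=0010 NE?T → r2=0xec
[9] flags=0010 GE?T → r2=0xbd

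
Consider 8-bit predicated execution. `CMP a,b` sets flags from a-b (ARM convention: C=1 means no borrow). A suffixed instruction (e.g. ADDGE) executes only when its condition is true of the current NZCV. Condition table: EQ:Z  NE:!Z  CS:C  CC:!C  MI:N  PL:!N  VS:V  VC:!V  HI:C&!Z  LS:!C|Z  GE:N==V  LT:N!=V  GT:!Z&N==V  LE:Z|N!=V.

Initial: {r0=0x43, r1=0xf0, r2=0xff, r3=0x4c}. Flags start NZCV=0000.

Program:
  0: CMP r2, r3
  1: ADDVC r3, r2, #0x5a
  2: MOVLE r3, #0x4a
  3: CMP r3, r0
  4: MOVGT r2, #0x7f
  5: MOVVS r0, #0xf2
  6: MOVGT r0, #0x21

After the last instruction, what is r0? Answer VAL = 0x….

0: ✓ CMP  NZCV=1010
1: ✓ ADDVC  r3←0x59
2: ✓ MOVLE  r3←0x4a
3: ✓ CMP  NZCV=0010
4: ✓ MOVGT  r2←0x7f
5: · MOVVS
6: ✓ MOVGT  r0←0x21

VAL = 0x21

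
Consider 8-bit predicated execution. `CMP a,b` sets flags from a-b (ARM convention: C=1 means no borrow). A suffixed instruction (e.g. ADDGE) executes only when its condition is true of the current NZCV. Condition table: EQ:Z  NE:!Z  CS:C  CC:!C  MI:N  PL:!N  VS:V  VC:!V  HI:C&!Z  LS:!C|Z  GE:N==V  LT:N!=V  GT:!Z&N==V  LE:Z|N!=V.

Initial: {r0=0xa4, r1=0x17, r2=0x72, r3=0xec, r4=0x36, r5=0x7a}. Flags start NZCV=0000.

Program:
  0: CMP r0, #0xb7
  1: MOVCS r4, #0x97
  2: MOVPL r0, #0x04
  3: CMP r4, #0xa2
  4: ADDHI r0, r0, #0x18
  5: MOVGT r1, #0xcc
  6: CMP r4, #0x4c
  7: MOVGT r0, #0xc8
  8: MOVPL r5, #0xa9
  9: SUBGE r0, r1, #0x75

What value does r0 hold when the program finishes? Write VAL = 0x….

VAL = 0xa4

0: ✓ CMP  NZCV=1000
1: · MOVCS
2: · MOVPL
3: ✓ CMP  NZCV=1001
4: · ADDHI
5: ✓ MOVGT  r1←0xcc
6: ✓ CMP  NZCV=1000
7: · MOVGT
8: · MOVPL
9: · SUBGE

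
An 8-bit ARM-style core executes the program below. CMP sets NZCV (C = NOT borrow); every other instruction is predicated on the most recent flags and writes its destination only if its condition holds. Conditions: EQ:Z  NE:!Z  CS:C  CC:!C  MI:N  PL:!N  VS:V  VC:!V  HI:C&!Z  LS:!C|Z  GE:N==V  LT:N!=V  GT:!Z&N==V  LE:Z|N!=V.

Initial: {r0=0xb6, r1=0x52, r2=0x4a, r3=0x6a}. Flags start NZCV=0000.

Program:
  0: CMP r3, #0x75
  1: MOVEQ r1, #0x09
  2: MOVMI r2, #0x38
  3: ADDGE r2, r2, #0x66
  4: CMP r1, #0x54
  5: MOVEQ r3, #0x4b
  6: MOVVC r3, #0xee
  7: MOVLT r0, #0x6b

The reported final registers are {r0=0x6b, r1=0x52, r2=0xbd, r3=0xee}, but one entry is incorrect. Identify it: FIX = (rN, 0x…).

FIX = (r2, 0x38)

[0] flags=1000 → (cmp)
[1] flags=1000 EQ?F → skip
[2] flags=1000 MI?T → r2=0x38
[3] flags=1000 GE?F → skip
[4] flags=1000 → (cmp)
[5] flags=1000 EQ?F → skip
[6] flags=1000 VC?T → r3=0xee
[7] flags=1000 LT?T → r0=0x6b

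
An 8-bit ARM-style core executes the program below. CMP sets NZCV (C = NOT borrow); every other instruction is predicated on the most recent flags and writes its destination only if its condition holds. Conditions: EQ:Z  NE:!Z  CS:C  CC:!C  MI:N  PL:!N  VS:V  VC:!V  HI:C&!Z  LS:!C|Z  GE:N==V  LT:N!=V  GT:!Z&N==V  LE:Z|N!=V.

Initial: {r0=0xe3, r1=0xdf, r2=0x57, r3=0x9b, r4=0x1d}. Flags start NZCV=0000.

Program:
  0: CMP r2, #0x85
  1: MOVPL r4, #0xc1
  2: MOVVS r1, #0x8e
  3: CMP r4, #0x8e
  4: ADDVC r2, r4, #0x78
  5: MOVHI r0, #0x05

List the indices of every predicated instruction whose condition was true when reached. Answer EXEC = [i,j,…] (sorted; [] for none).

EXEC = [2]

0: ✓ CMP  NZCV=1001
1: · MOVPL
2: ✓ MOVVS  r1←0x8e
3: ✓ CMP  NZCV=1001
4: · ADDVC
5: · MOVHI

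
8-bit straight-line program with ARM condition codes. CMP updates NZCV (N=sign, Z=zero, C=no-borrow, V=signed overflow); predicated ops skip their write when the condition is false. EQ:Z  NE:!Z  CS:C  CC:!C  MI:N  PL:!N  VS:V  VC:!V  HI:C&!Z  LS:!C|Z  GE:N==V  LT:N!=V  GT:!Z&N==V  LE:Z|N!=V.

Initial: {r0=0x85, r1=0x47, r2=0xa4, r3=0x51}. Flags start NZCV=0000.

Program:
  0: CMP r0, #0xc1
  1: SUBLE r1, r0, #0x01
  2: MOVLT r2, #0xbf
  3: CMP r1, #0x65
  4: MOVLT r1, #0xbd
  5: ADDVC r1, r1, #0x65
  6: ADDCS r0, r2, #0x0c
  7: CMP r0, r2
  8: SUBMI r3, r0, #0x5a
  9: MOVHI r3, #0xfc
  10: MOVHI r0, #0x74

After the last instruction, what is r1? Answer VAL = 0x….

0: ✓ CMP  NZCV=1000
1: ✓ SUBLE  r1←0x84
2: ✓ MOVLT  r2←0xbf
3: ✓ CMP  NZCV=0011
4: ✓ MOVLT  r1←0xbd
5: · ADDVC
6: ✓ ADDCS  r0←0xcb
7: ✓ CMP  NZCV=0010
8: · SUBMI
9: ✓ MOVHI  r3←0xfc
10: ✓ MOVHI  r0←0x74

VAL = 0xbd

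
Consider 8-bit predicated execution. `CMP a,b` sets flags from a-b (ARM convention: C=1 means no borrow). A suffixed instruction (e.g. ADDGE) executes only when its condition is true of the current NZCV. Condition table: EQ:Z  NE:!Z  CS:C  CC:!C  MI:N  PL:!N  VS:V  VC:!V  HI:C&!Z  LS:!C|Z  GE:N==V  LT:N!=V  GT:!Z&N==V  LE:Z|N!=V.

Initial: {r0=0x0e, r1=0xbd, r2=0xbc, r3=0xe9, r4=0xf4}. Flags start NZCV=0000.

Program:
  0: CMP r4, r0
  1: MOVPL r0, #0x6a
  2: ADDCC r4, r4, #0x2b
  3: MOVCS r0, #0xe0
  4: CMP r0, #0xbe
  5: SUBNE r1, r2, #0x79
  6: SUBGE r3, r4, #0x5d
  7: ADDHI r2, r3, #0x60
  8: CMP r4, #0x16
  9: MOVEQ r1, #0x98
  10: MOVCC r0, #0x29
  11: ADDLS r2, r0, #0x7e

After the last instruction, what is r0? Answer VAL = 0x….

0: ✓ CMP  NZCV=1010
1: · MOVPL
2: · ADDCC
3: ✓ MOVCS  r0←0xe0
4: ✓ CMP  NZCV=0010
5: ✓ SUBNE  r1←0x43
6: ✓ SUBGE  r3←0x97
7: ✓ ADDHI  r2←0xf7
8: ✓ CMP  NZCV=1010
9: · MOVEQ
10: · MOVCC
11: · ADDLS

VAL = 0xe0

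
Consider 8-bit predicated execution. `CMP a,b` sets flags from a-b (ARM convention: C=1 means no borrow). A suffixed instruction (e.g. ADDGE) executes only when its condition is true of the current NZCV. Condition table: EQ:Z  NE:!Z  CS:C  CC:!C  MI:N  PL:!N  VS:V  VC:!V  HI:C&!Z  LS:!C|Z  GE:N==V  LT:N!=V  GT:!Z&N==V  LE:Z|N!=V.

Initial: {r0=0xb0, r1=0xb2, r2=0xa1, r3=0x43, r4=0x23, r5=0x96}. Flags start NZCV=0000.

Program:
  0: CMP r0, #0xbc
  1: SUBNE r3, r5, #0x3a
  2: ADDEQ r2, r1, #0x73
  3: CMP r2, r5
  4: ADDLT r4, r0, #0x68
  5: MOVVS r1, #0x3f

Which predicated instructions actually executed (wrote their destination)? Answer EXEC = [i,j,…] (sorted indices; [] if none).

0: ✓ CMP  NZCV=1000
1: ✓ SUBNE  r3←0x5c
2: · ADDEQ
3: ✓ CMP  NZCV=0010
4: · ADDLT
5: · MOVVS

EXEC = [1]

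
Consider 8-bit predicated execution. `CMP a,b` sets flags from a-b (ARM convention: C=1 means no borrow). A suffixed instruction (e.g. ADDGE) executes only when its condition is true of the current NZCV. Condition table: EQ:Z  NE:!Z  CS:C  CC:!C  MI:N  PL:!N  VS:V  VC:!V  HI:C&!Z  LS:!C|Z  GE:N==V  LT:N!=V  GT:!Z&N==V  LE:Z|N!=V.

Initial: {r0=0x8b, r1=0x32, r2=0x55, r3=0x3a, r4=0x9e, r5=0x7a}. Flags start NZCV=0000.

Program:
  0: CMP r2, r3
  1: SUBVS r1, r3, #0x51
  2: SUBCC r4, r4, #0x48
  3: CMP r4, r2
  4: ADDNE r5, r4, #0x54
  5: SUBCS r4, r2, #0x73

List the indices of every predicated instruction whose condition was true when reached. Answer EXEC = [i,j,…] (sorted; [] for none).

[0] flags=0010 → (cmp)
[1] flags=0010 VS?F → skip
[2] flags=0010 CC?F → skip
[3] flags=0011 → (cmp)
[4] flags=0011 NE?T → r5=0xf2
[5] flags=0011 CS?T → r4=0xe2

EXEC = [4,5]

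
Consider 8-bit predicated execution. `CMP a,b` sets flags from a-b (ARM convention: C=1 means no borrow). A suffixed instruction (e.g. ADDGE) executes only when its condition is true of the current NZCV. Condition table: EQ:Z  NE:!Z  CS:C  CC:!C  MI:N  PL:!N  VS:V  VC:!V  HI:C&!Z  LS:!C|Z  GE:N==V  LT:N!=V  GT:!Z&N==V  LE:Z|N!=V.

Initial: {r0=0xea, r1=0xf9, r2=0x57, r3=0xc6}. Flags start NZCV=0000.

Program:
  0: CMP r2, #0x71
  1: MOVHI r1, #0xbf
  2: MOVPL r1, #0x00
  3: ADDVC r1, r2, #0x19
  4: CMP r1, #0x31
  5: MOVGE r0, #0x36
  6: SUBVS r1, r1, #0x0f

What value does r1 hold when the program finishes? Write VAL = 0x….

0: ✓ CMP  NZCV=1000
1: · MOVHI
2: · MOVPL
3: ✓ ADDVC  r1←0x70
4: ✓ CMP  NZCV=0010
5: ✓ MOVGE  r0←0x36
6: · SUBVS

VAL = 0x70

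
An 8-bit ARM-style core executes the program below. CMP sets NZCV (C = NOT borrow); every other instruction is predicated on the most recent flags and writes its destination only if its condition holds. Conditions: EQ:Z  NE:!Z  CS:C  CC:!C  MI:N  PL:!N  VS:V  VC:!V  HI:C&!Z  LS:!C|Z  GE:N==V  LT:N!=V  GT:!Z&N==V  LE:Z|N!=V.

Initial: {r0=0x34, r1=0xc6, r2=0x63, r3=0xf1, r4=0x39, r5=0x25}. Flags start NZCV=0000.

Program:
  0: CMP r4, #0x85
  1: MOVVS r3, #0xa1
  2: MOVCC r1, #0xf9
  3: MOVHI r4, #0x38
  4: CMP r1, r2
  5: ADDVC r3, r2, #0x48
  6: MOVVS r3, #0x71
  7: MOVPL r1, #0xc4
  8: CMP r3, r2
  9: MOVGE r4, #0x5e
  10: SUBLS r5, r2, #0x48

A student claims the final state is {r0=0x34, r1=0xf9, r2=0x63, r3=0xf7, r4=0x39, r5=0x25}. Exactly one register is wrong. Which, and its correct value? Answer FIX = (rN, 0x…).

FIX = (r3, 0xab)

[0] flags=1001 → (cmp)
[1] flags=1001 VS?T → r3=0xa1
[2] flags=1001 CC?T → r1=0xf9
[3] flags=1001 HI?F → skip
[4] flags=1010 → (cmp)
[5] flags=1010 VC?T → r3=0xab
[6] flags=1010 VS?F → skip
[7] flags=1010 PL?F → skip
[8] flags=0011 → (cmp)
[9] flags=0011 GE?F → skip
[10] flags=0011 LS?F → skip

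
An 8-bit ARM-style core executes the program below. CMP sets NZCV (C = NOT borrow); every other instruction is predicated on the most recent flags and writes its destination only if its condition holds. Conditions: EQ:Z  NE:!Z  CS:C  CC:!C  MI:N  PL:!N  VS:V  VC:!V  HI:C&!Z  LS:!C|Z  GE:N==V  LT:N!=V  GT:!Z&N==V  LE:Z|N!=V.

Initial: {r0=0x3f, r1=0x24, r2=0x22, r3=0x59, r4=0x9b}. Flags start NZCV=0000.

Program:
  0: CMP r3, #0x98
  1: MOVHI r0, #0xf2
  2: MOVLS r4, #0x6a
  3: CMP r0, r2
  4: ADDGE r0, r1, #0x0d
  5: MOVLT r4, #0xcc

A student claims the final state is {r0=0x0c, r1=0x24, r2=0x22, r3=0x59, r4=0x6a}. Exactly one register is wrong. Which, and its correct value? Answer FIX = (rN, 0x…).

[0] flags=1001 → (cmp)
[1] flags=1001 HI?F → skip
[2] flags=1001 LS?T → r4=0x6a
[3] flags=0010 → (cmp)
[4] flags=0010 GE?T → r0=0x31
[5] flags=0010 LT?F → skip

FIX = (r0, 0x31)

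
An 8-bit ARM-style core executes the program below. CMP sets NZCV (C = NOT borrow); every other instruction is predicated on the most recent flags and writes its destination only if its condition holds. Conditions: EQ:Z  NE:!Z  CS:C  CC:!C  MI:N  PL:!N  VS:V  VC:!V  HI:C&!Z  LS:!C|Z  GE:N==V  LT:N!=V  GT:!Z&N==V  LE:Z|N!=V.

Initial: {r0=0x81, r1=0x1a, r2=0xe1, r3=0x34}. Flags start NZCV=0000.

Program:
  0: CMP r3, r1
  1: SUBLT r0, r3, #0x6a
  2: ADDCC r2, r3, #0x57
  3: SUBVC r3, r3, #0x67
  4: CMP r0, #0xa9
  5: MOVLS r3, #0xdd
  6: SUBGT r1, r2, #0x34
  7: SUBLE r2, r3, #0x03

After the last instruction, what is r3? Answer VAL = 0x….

VAL = 0xdd

0: ✓ CMP  NZCV=0010
1: · SUBLT
2: · ADDCC
3: ✓ SUBVC  r3←0xcd
4: ✓ CMP  NZCV=1000
5: ✓ MOVLS  r3←0xdd
6: · SUBGT
7: ✓ SUBLE  r2←0xda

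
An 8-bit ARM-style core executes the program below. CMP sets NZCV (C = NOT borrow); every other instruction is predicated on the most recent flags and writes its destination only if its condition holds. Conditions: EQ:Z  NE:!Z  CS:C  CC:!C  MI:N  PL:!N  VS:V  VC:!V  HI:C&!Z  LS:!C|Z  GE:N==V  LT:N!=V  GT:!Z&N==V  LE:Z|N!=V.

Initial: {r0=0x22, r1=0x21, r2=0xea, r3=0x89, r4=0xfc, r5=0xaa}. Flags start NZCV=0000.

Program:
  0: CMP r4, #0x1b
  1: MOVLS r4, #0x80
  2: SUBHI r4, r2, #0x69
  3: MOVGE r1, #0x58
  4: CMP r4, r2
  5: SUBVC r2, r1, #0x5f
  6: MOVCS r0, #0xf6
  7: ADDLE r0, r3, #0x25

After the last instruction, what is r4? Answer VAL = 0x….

VAL = 0x81

0: ✓ CMP  NZCV=1010
1: · MOVLS
2: ✓ SUBHI  r4←0x81
3: · MOVGE
4: ✓ CMP  NZCV=1000
5: ✓ SUBVC  r2←0xc2
6: · MOVCS
7: ✓ ADDLE  r0←0xae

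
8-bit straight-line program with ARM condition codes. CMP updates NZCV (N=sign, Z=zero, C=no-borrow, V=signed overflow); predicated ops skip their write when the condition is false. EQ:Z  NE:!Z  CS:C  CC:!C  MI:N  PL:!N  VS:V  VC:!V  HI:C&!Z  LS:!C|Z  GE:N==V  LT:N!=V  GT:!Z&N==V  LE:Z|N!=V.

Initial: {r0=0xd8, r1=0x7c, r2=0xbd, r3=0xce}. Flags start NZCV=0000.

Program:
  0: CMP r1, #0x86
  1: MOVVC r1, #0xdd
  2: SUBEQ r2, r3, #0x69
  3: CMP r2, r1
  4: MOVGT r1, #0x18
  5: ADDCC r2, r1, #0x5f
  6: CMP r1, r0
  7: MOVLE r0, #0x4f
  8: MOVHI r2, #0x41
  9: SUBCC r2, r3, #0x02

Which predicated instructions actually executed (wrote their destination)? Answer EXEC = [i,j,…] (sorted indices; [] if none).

0: ✓ CMP  NZCV=1001
1: · MOVVC
2: · SUBEQ
3: ✓ CMP  NZCV=0011
4: · MOVGT
5: · ADDCC
6: ✓ CMP  NZCV=1001
7: · MOVLE
8: · MOVHI
9: ✓ SUBCC  r2←0xcc

EXEC = [9]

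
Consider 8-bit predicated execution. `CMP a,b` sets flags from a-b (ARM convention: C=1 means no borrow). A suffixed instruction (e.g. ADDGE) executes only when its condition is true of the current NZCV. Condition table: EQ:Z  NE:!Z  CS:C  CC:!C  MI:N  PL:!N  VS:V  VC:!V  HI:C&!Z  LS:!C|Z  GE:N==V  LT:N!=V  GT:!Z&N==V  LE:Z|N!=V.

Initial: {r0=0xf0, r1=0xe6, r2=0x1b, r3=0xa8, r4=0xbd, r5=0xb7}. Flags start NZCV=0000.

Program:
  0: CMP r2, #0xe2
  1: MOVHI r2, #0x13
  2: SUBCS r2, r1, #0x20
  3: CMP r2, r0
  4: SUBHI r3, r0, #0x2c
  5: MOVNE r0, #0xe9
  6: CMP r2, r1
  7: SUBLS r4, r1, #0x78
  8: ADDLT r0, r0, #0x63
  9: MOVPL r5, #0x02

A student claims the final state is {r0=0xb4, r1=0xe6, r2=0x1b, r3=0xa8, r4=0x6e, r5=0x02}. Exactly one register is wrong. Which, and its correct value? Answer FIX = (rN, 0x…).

[0] flags=0000 → (cmp)
[1] flags=0000 HI?F → skip
[2] flags=0000 CS?F → skip
[3] flags=0000 → (cmp)
[4] flags=0000 HI?F → skip
[5] flags=0000 NE?T → r0=0xe9
[6] flags=0000 → (cmp)
[7] flags=0000 LS?T → r4=0x6e
[8] flags=0000 LT?F → skip
[9] flags=0000 PL?T → r5=0x02

FIX = (r0, 0xe9)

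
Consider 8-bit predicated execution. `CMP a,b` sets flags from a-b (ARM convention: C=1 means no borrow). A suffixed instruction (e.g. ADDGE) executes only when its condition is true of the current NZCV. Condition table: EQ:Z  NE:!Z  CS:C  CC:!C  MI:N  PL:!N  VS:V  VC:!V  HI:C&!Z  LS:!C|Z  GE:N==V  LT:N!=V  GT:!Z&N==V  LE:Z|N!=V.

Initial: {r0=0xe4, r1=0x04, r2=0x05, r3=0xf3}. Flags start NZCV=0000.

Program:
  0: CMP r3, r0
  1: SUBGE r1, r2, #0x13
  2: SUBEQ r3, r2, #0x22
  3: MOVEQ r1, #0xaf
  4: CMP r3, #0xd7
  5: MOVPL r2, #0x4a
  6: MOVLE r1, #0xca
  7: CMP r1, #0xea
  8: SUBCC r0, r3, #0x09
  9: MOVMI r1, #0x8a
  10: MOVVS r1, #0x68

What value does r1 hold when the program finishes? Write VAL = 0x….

[0] flags=0010 → (cmp)
[1] flags=0010 GE?T → r1=0xf2
[2] flags=0010 EQ?F → skip
[3] flags=0010 EQ?F → skip
[4] flags=0010 → (cmp)
[5] flags=0010 PL?T → r2=0x4a
[6] flags=0010 LE?F → skip
[7] flags=0010 → (cmp)
[8] flags=0010 CC?F → skip
[9] flags=0010 MI?F → skip
[10] flags=0010 VS?F → skip

VAL = 0xf2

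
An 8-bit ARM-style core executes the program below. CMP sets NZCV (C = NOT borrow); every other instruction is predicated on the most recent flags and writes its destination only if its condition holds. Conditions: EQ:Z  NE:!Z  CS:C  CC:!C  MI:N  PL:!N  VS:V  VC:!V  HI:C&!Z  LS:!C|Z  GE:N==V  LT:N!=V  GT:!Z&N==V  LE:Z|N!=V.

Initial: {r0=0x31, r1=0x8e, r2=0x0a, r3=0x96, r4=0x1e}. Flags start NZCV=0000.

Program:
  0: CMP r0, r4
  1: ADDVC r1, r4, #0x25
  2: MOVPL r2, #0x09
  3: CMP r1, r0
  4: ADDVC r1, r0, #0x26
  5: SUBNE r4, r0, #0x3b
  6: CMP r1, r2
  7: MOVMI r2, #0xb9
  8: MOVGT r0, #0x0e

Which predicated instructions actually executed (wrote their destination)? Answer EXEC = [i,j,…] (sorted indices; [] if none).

[0] flags=0010 → (cmp)
[1] flags=0010 VC?T → r1=0x43
[2] flags=0010 PL?T → r2=0x09
[3] flags=0010 → (cmp)
[4] flags=0010 VC?T → r1=0x57
[5] flags=0010 NE?T → r4=0xf6
[6] flags=0010 → (cmp)
[7] flags=0010 MI?F → skip
[8] flags=0010 GT?T → r0=0x0e

EXEC = [1,2,4,5,8]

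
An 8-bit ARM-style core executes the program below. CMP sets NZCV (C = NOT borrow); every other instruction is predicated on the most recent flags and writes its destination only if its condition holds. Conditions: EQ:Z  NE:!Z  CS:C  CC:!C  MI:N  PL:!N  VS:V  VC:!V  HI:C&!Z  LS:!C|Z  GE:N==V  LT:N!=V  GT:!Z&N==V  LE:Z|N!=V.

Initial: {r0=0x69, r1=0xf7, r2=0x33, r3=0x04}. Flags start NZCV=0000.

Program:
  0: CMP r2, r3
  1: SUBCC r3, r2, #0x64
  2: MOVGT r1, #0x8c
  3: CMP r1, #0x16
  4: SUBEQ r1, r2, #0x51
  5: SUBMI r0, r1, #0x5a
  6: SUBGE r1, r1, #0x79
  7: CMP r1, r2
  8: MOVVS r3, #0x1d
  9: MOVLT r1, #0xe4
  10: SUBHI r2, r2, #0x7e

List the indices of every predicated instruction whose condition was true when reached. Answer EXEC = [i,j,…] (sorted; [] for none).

[0] flags=0010 → (cmp)
[1] flags=0010 CC?F → skip
[2] flags=0010 GT?T → r1=0x8c
[3] flags=0011 → (cmp)
[4] flags=0011 EQ?F → skip
[5] flags=0011 MI?F → skip
[6] flags=0011 GE?F → skip
[7] flags=0011 → (cmp)
[8] flags=0011 VS?T → r3=0x1d
[9] flags=0011 LT?T → r1=0xe4
[10] flags=0011 HI?T → r2=0xb5

EXEC = [2,8,9,10]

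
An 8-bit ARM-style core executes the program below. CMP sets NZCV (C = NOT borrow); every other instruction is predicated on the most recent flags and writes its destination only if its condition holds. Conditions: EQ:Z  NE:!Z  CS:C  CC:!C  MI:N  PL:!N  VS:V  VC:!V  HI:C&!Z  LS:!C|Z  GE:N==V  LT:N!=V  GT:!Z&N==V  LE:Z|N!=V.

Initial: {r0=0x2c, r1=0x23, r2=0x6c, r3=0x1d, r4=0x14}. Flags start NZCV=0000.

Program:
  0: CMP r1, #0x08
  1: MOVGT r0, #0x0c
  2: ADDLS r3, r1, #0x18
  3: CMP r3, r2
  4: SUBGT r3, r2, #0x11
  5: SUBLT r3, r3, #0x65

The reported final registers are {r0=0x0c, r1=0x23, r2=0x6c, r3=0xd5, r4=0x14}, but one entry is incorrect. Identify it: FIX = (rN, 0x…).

0: ✓ CMP  NZCV=0010
1: ✓ MOVGT  r0←0x0c
2: · ADDLS
3: ✓ CMP  NZCV=1000
4: · SUBGT
5: ✓ SUBLT  r3←0xb8

FIX = (r3, 0xb8)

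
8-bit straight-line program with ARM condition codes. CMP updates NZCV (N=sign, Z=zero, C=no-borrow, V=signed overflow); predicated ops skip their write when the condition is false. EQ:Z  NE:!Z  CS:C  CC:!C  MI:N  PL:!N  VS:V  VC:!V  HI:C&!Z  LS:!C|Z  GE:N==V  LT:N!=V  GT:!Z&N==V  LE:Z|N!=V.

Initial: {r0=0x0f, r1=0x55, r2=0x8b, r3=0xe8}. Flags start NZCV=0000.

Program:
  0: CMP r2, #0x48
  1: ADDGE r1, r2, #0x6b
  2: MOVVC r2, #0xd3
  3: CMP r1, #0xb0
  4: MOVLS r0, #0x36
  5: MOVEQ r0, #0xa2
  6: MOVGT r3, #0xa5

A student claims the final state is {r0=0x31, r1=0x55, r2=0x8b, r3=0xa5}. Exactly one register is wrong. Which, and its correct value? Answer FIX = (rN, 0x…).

FIX = (r0, 0x36)

[0] flags=0011 → (cmp)
[1] flags=0011 GE?F → skip
[2] flags=0011 VC?F → skip
[3] flags=1001 → (cmp)
[4] flags=1001 LS?T → r0=0x36
[5] flags=1001 EQ?F → skip
[6] flags=1001 GT?T → r3=0xa5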